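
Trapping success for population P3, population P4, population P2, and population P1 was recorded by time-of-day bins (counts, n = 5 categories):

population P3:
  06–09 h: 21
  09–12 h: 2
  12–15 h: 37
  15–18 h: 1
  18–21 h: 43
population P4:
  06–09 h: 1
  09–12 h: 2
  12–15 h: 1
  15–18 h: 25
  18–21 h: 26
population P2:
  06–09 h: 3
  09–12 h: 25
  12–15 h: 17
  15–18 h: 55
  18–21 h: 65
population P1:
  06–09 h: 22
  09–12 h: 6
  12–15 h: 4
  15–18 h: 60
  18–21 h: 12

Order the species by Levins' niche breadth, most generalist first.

Proportions for population P3 (n=104): 21/104=0.2019, 2/104=0.0192, 37/104=0.3558, 1/104=0.0096, 43/104=0.4135
Proportions for population P4 (n=55): 1/55=0.0182, 2/55=0.0364, 1/55=0.0182, 25/55=0.4545, 26/55=0.4727
Proportions for population P2 (n=165): 3/165=0.0182, 25/165=0.1515, 17/165=0.1030, 55/165=0.3333, 65/165=0.3939
Proportions for population P1 (n=104): 22/104=0.2115, 6/104=0.0577, 4/104=0.0385, 60/104=0.5769, 12/104=0.1154
Σp_P3ᵢ² = 0.2019² + 0.0192² + 0.3558² + 0.0096² + 0.4135² = 0.040764 + 0.000369 + 0.126594 + 0.000092 + 0.170982 = 0.338801
B_P3 = 1 / 0.338801 = 2.9516
Σp_P4ᵢ² = 0.0182² + 0.0364² + 0.0182² + 0.4545² + 0.4727² = 0.000331 + 0.001325 + 0.000331 + 0.206570 + 0.223445 = 0.432002
B_P4 = 1 / 0.432002 = 2.3148
Σp_P2ᵢ² = 0.0182² + 0.1515² + 0.1030² + 0.3333² + 0.3939² = 0.000331 + 0.022952 + 0.010609 + 0.111089 + 0.155157 = 0.300138
B_P2 = 1 / 0.300138 = 3.3318
Σp_P1ᵢ² = 0.2115² + 0.0577² + 0.0385² + 0.5769² + 0.1154² = 0.044732 + 0.003329 + 0.001482 + 0.332814 + 0.013317 = 0.395674
B_P1 = 1 / 0.395674 = 2.5273
Ranking by B (broadest → narrowest): population P2 (3.33) > population P3 (2.95) > population P1 (2.53) > population P4 (2.31)

population P2 > population P3 > population P1 > population P4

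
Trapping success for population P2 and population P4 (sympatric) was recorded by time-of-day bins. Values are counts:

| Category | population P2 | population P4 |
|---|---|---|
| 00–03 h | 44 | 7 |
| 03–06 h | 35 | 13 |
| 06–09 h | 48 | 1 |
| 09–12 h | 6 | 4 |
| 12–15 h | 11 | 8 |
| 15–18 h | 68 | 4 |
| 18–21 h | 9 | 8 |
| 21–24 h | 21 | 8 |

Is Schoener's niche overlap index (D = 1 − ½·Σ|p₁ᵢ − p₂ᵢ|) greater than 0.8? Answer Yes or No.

Proportions for population P2 (n=242): 44/242=0.1818, 35/242=0.1446, 48/242=0.1983, 6/242=0.0248, 11/242=0.0455, 68/242=0.2810, 9/242=0.0372, 21/242=0.0868
Proportions for population P4 (n=53): 7/53=0.1321, 13/53=0.2453, 1/53=0.0189, 4/53=0.0755, 8/53=0.1509, 4/53=0.0755, 8/53=0.1509, 8/53=0.1509
Σ|p₁ᵢ − p₂ᵢ| = 0.0497 + 0.1007 + 0.1794 + 0.0507 + 0.1054 + 0.2055 + 0.1137 + 0.0641 = 0.8692
D = 1 − ½ × 0.8692 = 1 − 0.43460 = 0.56540
D = 0.56540 < 0.8 → No.

No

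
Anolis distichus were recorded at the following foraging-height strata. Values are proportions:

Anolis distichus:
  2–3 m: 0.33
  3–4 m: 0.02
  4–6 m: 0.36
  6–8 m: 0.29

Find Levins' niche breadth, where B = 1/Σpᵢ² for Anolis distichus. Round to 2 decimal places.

3.10

Σpᵢ² = 0.33² + 0.02² + 0.36² + 0.29² = 0.1089 + 0.0004 + 0.1296 + 0.0841 = 0.3230
B = 1 / 0.3230 = 3.0960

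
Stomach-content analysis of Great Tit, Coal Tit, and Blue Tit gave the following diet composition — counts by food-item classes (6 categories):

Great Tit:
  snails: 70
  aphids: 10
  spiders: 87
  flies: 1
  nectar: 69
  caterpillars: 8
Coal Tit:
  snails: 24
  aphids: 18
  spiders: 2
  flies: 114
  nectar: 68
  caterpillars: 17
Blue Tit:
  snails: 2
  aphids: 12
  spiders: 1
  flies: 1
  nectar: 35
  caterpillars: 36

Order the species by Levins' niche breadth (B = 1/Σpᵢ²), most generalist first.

Proportions for Great Tit (n=245): 70/245=0.2857, 10/245=0.0408, 87/245=0.3551, 1/245=0.0041, 69/245=0.2816, 8/245=0.0327
Proportions for Coal Tit (n=243): 24/243=0.0988, 18/243=0.0741, 2/243=0.0082, 114/243=0.4691, 68/243=0.2798, 17/243=0.0700
Proportions for Blue Tit (n=87): 2/87=0.0230, 12/87=0.1379, 1/87=0.0115, 1/87=0.0115, 35/87=0.4023, 36/87=0.4138
Σp_Greaᵢ² = 0.2857² + 0.0408² + 0.3551² + 0.0041² + 0.2816² + 0.0327² = 0.081624 + 0.001665 + 0.126096 + 0.000017 + 0.079299 + 0.001069 = 0.289770
B_Grea = 1 / 0.289770 = 3.4510
Σp_Coalᵢ² = 0.0988² + 0.0741² + 0.0082² + 0.4691² + 0.2798² + 0.0700² = 0.009761 + 0.005491 + 0.000067 + 0.220055 + 0.078288 + 0.004900 = 0.318562
B_Coal = 1 / 0.318562 = 3.1391
Σp_Blueᵢ² = 0.0230² + 0.1379² + 0.0115² + 0.0115² + 0.4023² + 0.4138² = 0.000529 + 0.019016 + 0.000132 + 0.000132 + 0.161845 + 0.171230 = 0.352884
B_Blue = 1 / 0.352884 = 2.8338
Ranking by B (broadest → narrowest): Great Tit (3.45) > Coal Tit (3.14) > Blue Tit (2.83)

Great Tit > Coal Tit > Blue Tit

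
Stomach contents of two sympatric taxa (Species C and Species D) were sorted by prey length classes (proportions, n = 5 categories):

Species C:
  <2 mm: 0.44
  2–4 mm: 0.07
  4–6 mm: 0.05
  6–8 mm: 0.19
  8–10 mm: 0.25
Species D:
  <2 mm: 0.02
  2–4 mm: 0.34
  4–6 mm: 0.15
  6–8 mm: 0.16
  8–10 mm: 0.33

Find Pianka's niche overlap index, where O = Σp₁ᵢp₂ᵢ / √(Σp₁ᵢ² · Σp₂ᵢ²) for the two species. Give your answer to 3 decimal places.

Σ p₁ᵢp₂ᵢ = 0.0088 + 0.0238 + 0.0075 + 0.0304 + 0.0825 = 0.1530
Σp_1ᵢ² = 0.44² + 0.07² + 0.05² + 0.19² + 0.25² = 0.1936 + 0.0049 + 0.0025 + 0.0361 + 0.0625 = 0.2996
Σp_2ᵢ² = 0.02² + 0.34² + 0.15² + 0.16² + 0.33² = 0.0004 + 0.1156 + 0.0225 + 0.0256 + 0.1089 = 0.2730
O = 0.1530 / √(0.2996 × 0.2730) = 0.1530 / 0.285991 = 0.53498

0.535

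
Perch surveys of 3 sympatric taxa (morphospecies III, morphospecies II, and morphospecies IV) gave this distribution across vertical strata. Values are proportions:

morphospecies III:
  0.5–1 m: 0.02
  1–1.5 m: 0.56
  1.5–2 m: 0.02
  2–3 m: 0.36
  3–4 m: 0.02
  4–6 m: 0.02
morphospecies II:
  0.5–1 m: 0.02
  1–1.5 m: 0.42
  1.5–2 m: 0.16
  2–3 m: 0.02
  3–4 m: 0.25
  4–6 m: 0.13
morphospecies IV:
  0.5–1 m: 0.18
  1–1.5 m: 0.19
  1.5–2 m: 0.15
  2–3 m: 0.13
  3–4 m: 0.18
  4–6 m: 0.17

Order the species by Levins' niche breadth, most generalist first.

Σp_IIIᵢ² = 0.02² + 0.56² + 0.02² + 0.36² + 0.02² + 0.02² = 0.0004 + 0.3136 + 0.0004 + 0.1296 + 0.0004 + 0.0004 = 0.4448
B_III = 1 / 0.4448 = 2.2482
Σp_IIᵢ² = 0.02² + 0.42² + 0.16² + 0.02² + 0.25² + 0.13² = 0.0004 + 0.1764 + 0.0256 + 0.0004 + 0.0625 + 0.0169 = 0.2822
B_II = 1 / 0.2822 = 3.5436
Σp_IVᵢ² = 0.18² + 0.19² + 0.15² + 0.13² + 0.18² + 0.17² = 0.0324 + 0.0361 + 0.0225 + 0.0169 + 0.0324 + 0.0289 = 0.1692
B_IV = 1 / 0.1692 = 5.9102
Ranking by B (broadest → narrowest): morphospecies IV (5.91) > morphospecies II (3.54) > morphospecies III (2.25)

morphospecies IV > morphospecies II > morphospecies III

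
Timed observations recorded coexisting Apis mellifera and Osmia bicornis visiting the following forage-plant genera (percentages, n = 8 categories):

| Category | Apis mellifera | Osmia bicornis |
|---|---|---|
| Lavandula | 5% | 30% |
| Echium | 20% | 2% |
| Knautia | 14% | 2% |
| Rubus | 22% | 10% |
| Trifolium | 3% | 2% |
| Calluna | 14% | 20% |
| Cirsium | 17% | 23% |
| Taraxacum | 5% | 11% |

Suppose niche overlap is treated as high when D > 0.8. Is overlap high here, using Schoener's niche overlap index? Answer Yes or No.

No

Convert percentages to proportions (divide by 100).
Σ|p₁ᵢ − p₂ᵢ| = 0.25 + 0.18 + 0.12 + 0.12 + 0.01 + 0.06 + 0.06 + 0.06 = 0.86
D = 1 − ½ × 0.86 = 1 − 0.430 = 0.5700
D = 0.5700 < 0.8 → No.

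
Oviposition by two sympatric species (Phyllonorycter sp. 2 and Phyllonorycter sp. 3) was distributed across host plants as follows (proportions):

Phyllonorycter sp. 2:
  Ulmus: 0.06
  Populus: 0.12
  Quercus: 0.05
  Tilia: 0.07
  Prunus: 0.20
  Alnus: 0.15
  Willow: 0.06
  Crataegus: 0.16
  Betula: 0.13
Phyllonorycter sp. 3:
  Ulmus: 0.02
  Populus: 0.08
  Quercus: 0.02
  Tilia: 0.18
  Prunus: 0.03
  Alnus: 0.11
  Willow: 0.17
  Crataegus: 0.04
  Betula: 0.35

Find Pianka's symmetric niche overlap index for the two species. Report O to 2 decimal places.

Σ p₁ᵢp₂ᵢ = 0.0012 + 0.0096 + 0.0010 + 0.0126 + 0.0060 + 0.0165 + 0.0102 + 0.0064 + 0.0455 = 0.1090
Σp_1ᵢ² = 0.06² + 0.12² + 0.05² + 0.07² + 0.20² + 0.15² + 0.06² + 0.16² + 0.13² = 0.0036 + 0.0144 + 0.0025 + 0.0049 + 0.0400 + 0.0225 + 0.0036 + 0.0256 + 0.0169 = 0.1340
Σp_2ᵢ² = 0.02² + 0.08² + 0.02² + 0.18² + 0.03² + 0.11² + 0.17² + 0.04² + 0.35² = 0.0004 + 0.0064 + 0.0004 + 0.0324 + 0.0009 + 0.0121 + 0.0289 + 0.0016 + 0.1225 = 0.2056
O = 0.1090 / √(0.1340 × 0.2056) = 0.1090 / 0.16598 = 0.6567

0.66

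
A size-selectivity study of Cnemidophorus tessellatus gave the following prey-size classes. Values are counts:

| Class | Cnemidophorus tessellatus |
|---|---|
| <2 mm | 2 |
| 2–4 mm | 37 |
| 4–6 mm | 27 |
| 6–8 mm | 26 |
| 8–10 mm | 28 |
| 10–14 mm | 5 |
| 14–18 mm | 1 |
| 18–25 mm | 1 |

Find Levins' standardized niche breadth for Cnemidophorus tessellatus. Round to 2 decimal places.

Proportions for Cnemidophorus tessellatus (n=127): 2/127=0.0157, 37/127=0.2913, 27/127=0.2126, 26/127=0.2047, 28/127=0.2205, 5/127=0.0394, 1/127=0.0079, 1/127=0.0079
Σpᵢ² = 0.0157² + 0.2913² + 0.2126² + 0.2047² + 0.2205² + 0.0394² + 0.0079² + 0.0079² = 0.000246 + 0.084856 + 0.045199 + 0.041902 + 0.048620 + 0.001552 + 0.000062 + 0.000062 = 0.222499
B = 1 / 0.222499 = 4.4944
Bₛ = (B − 1)/(n − 1) = (4.4944 − 1)/(8 − 1) = 3.4944/7 = 0.4992

0.50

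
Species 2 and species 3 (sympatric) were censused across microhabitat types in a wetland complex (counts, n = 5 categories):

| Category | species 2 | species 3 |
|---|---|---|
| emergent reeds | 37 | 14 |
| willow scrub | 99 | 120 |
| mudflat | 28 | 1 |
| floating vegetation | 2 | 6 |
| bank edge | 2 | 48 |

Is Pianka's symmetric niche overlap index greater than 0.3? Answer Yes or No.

Yes

Proportions for species 2 (n=168): 37/168=0.2202, 99/168=0.5893, 28/168=0.1667, 2/168=0.0119, 2/168=0.0119
Proportions for species 3 (n=189): 14/189=0.0741, 120/189=0.6349, 1/189=0.0053, 6/189=0.0317, 48/189=0.2540
Σ p₁ᵢp₂ᵢ = 0.016317 + 0.374147 + 0.000884 + 0.000377 + 0.003023 = 0.394748
Σp_1ᵢ² = 0.2202² + 0.5893² + 0.1667² + 0.0119² + 0.0119² = 0.048488 + 0.347274 + 0.027789 + 0.000142 + 0.000142 = 0.423835
Σp_2ᵢ² = 0.0741² + 0.6349² + 0.0053² + 0.0317² + 0.2540² = 0.005491 + 0.403098 + 0.000028 + 0.001005 + 0.064516 = 0.474138
O = 0.394748 / √(0.423835 × 0.474138) = 0.394748 / 0.4482815 = 0.8806
O = 0.8806 > 0.3 → Yes.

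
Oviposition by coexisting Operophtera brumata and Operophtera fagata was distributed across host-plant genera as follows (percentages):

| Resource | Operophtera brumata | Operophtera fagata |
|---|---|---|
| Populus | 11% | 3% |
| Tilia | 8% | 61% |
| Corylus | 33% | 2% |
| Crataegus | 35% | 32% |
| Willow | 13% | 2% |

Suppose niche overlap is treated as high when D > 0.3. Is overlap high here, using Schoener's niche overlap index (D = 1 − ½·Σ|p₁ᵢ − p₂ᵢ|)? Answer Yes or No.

Yes

Convert percentages to proportions (divide by 100).
Σ|p₁ᵢ − p₂ᵢ| = 0.08 + 0.53 + 0.31 + 0.03 + 0.11 = 1.06
D = 1 − ½ × 1.06 = 1 − 0.530 = 0.4700
D = 0.4700 > 0.3 → Yes.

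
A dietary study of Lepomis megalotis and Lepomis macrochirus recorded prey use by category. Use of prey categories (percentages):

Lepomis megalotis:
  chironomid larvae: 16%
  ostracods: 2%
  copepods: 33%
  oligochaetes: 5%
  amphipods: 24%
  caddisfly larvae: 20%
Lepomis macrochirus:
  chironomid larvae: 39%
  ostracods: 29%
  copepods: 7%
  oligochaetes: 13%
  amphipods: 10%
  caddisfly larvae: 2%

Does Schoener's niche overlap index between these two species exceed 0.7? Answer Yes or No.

Convert percentages to proportions (divide by 100).
Σ|p₁ᵢ − p₂ᵢ| = 0.23 + 0.27 + 0.26 + 0.08 + 0.14 + 0.18 = 1.16
D = 1 − ½ × 1.16 = 1 − 0.580 = 0.4200
D = 0.4200 < 0.7 → No.

No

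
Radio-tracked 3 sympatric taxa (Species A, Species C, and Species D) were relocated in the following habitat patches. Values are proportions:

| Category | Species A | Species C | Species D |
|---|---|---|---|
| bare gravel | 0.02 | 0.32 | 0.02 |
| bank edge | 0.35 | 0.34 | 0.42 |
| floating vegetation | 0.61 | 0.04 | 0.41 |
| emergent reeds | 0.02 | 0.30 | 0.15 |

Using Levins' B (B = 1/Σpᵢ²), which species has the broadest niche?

Species C

Σp_Aᵢ² = 0.02² + 0.35² + 0.61² + 0.02² = 0.0004 + 0.1225 + 0.3721 + 0.0004 = 0.4954
B_A = 1 / 0.4954 = 2.0186
Σp_Cᵢ² = 0.32² + 0.34² + 0.04² + 0.30² = 0.1024 + 0.1156 + 0.0016 + 0.0900 = 0.3096
B_C = 1 / 0.3096 = 3.2300
Σp_Dᵢ² = 0.02² + 0.42² + 0.41² + 0.15² = 0.0004 + 0.1764 + 0.1681 + 0.0225 = 0.3674
B_D = 1 / 0.3674 = 2.7218
Highest B → broadest niche (most generalist): Species C (B = 3.23).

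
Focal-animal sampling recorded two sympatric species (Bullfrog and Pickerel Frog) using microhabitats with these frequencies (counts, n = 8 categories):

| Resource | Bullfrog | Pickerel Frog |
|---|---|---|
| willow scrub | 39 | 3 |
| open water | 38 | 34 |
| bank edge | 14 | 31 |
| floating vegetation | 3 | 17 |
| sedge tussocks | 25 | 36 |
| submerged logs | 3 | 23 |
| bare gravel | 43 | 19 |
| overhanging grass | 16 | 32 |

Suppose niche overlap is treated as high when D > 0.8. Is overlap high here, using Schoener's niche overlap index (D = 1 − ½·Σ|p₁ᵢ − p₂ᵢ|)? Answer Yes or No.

Proportions for Bullfrog (n=181): 39/181=0.2155, 38/181=0.2099, 14/181=0.0773, 3/181=0.0166, 25/181=0.1381, 3/181=0.0166, 43/181=0.2376, 16/181=0.0884
Proportions for Pickerel Frog (n=195): 3/195=0.0154, 34/195=0.1744, 31/195=0.1590, 17/195=0.0872, 36/195=0.1846, 23/195=0.1179, 19/195=0.0974, 32/195=0.1641
Σ|p₁ᵢ − p₂ᵢ| = 0.2001 + 0.0355 + 0.0817 + 0.0706 + 0.0465 + 0.1013 + 0.1402 + 0.0757 = 0.7516
D = 1 − ½ × 0.7516 = 1 − 0.37580 = 0.62420
D = 0.62420 < 0.8 → No.

No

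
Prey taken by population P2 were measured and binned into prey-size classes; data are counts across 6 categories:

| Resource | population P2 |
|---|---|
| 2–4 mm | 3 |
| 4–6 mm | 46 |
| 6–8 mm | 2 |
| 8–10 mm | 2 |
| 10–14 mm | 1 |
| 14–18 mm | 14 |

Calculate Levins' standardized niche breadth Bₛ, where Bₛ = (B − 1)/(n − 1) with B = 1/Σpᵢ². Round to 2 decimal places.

Proportions for population P2 (n=68): 3/68=0.0441, 46/68=0.6765, 2/68=0.0294, 2/68=0.0294, 1/68=0.0147, 14/68=0.2059
Σpᵢ² = 0.0441² + 0.6765² + 0.0294² + 0.0294² + 0.0147² + 0.2059² = 0.001945 + 0.457652 + 0.000864 + 0.000864 + 0.000216 + 0.042395 = 0.503936
B = 1 / 0.503936 = 1.9844
Bₛ = (B − 1)/(n − 1) = (1.9844 − 1)/(6 − 1) = 0.9844/5 = 0.1969

0.20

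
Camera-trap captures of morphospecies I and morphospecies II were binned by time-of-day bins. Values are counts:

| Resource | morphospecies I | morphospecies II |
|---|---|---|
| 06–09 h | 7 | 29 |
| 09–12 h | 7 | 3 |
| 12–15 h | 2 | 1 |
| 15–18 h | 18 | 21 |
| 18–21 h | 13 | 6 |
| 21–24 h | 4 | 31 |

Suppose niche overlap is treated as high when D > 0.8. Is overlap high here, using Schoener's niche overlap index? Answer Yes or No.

No

Proportions for morphospecies I (n=51): 7/51=0.1373, 7/51=0.1373, 2/51=0.0392, 18/51=0.3529, 13/51=0.2549, 4/51=0.0784
Proportions for morphospecies II (n=91): 29/91=0.3187, 3/91=0.0330, 1/91=0.0110, 21/91=0.2308, 6/91=0.0659, 31/91=0.3407
Σ|p₁ᵢ − p₂ᵢ| = 0.1814 + 0.1043 + 0.0282 + 0.1221 + 0.1890 + 0.2623 = 0.8873
D = 1 − ½ × 0.8873 = 1 − 0.44365 = 0.55635
D = 0.55635 < 0.8 → No.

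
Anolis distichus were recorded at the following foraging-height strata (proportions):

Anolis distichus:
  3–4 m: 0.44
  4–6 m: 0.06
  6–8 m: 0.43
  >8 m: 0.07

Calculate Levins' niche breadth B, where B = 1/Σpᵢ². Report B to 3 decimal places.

Σpᵢ² = 0.44² + 0.06² + 0.43² + 0.07² = 0.1936 + 0.0036 + 0.1849 + 0.0049 = 0.3870
B = 1 / 0.3870 = 2.58398

2.584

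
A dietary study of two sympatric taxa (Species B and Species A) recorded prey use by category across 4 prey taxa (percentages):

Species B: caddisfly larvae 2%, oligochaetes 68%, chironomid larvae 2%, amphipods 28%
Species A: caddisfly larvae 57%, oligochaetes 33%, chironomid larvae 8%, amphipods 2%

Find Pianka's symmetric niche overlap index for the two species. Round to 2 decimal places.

Convert percentages to proportions (divide by 100).
Σ p₁ᵢp₂ᵢ = 0.0114 + 0.2244 + 0.0016 + 0.0056 = 0.2430
Σp_1ᵢ² = 0.02² + 0.68² + 0.02² + 0.28² = 0.0004 + 0.4624 + 0.0004 + 0.0784 = 0.5416
Σp_2ᵢ² = 0.57² + 0.33² + 0.08² + 0.02² = 0.3249 + 0.1089 + 0.0064 + 0.0004 = 0.4406
O = 0.2430 / √(0.5416 × 0.4406) = 0.2430 / 0.48850 = 0.4974

0.50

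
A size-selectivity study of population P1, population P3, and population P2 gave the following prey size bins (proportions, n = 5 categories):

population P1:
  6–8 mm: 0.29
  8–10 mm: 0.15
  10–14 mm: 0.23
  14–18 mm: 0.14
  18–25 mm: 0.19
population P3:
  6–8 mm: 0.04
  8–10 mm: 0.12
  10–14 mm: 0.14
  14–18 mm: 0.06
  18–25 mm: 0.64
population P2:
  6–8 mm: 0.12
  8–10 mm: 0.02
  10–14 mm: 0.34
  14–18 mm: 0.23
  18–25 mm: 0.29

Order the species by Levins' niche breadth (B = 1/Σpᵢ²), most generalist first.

population P1 > population P2 > population P3

Σp_P1ᵢ² = 0.29² + 0.15² + 0.23² + 0.14² + 0.19² = 0.0841 + 0.0225 + 0.0529 + 0.0196 + 0.0361 = 0.2152
B_P1 = 1 / 0.2152 = 4.6468
Σp_P3ᵢ² = 0.04² + 0.12² + 0.14² + 0.06² + 0.64² = 0.0016 + 0.0144 + 0.0196 + 0.0036 + 0.4096 = 0.4488
B_P3 = 1 / 0.4488 = 2.2282
Σp_P2ᵢ² = 0.12² + 0.02² + 0.34² + 0.23² + 0.29² = 0.0144 + 0.0004 + 0.1156 + 0.0529 + 0.0841 = 0.2674
B_P2 = 1 / 0.2674 = 3.7397
Ranking by B (broadest → narrowest): population P1 (4.65) > population P2 (3.74) > population P3 (2.23)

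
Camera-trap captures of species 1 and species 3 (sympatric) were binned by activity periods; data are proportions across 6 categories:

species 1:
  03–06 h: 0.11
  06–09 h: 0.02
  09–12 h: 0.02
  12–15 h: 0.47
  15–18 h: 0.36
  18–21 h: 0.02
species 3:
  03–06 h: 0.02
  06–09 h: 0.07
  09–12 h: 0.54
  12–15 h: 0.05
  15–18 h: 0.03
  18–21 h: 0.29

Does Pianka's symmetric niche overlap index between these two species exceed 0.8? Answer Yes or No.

Σ p₁ᵢp₂ᵢ = 0.0022 + 0.0014 + 0.0108 + 0.0235 + 0.0108 + 0.0058 = 0.0545
Σp_1ᵢ² = 0.11² + 0.02² + 0.02² + 0.47² + 0.36² + 0.02² = 0.0121 + 0.0004 + 0.0004 + 0.2209 + 0.1296 + 0.0004 = 0.3638
Σp_2ᵢ² = 0.02² + 0.07² + 0.54² + 0.05² + 0.03² + 0.29² = 0.0004 + 0.0049 + 0.2916 + 0.0025 + 0.0009 + 0.0841 = 0.3844
O = 0.0545 / √(0.3638 × 0.3844) = 0.0545 / 0.37396 = 0.1457
O = 0.1457 < 0.8 → No.

No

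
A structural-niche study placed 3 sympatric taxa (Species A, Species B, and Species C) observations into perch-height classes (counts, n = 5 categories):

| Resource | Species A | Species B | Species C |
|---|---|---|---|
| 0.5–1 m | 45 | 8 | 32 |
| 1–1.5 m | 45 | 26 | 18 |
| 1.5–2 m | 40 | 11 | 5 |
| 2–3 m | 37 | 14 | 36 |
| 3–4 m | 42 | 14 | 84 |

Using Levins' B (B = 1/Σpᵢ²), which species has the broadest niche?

Species A

Proportions for Species A (n=209): 45/209=0.2153, 45/209=0.2153, 40/209=0.1914, 37/209=0.1770, 42/209=0.2010
Proportions for Species B (n=73): 8/73=0.1096, 26/73=0.3562, 11/73=0.1507, 14/73=0.1918, 14/73=0.1918
Proportions for Species C (n=175): 32/175=0.1829, 18/175=0.1029, 5/175=0.0286, 36/175=0.2057, 84/175=0.4800
Σp_Aᵢ² = 0.2153² + 0.2153² + 0.1914² + 0.1770² + 0.2010² = 0.046354 + 0.046354 + 0.036634 + 0.031329 + 0.040401 = 0.201072
B_A = 1 / 0.201072 = 4.9733
Σp_Bᵢ² = 0.1096² + 0.3562² + 0.1507² + 0.1918² + 0.1918² = 0.012012 + 0.126878 + 0.022710 + 0.036787 + 0.036787 = 0.235174
B_B = 1 / 0.235174 = 4.2522
Σp_Cᵢ² = 0.1829² + 0.1029² + 0.0286² + 0.2057² + 0.4800² = 0.033452 + 0.010588 + 0.000818 + 0.042312 + 0.230400 = 0.317570
B_C = 1 / 0.317570 = 3.1489
Highest B → broadest niche (most generalist): Species A (B = 4.97).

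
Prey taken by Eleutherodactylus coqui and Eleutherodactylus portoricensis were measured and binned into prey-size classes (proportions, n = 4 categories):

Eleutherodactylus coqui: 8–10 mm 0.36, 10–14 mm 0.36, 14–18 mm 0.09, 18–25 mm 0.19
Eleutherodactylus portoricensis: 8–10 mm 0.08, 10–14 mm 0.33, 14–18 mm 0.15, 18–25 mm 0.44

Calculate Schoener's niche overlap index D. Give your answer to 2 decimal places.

Σ|p₁ᵢ − p₂ᵢ| = 0.28 + 0.03 + 0.06 + 0.25 = 0.62
D = 1 − ½ × 0.62 = 1 − 0.310 = 0.6900

0.69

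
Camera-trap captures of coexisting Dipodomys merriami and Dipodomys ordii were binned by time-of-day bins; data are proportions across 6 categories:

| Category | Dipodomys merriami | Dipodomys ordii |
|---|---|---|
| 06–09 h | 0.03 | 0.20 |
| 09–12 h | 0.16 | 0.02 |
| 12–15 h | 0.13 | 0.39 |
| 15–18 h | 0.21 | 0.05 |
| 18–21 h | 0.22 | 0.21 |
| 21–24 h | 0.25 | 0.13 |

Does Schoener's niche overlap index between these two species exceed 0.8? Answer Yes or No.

No

Σ|p₁ᵢ − p₂ᵢ| = 0.17 + 0.14 + 0.26 + 0.16 + 0.01 + 0.12 = 0.86
D = 1 − ½ × 0.86 = 1 − 0.430 = 0.5700
D = 0.5700 < 0.8 → No.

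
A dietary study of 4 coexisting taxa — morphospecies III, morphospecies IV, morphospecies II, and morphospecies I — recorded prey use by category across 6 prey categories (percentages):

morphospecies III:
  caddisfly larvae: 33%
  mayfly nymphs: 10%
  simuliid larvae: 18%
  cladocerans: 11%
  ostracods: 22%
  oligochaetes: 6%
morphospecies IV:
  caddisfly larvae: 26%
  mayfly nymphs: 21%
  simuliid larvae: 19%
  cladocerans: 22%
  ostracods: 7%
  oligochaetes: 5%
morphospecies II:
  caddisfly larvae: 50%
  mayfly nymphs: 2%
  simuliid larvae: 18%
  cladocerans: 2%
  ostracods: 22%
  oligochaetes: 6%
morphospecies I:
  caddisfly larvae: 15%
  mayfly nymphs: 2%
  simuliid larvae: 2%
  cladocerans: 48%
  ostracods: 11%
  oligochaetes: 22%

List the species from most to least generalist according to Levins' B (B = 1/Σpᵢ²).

morphospecies IV > morphospecies III > morphospecies I > morphospecies II

Convert percentages to proportions (divide by 100).
Σp_IIIᵢ² = 0.33² + 0.10² + 0.18² + 0.11² + 0.22² + 0.06² = 0.1089 + 0.0100 + 0.0324 + 0.0121 + 0.0484 + 0.0036 = 0.2154
B_III = 1 / 0.2154 = 4.6425
Σp_IVᵢ² = 0.26² + 0.21² + 0.19² + 0.22² + 0.07² + 0.05² = 0.0676 + 0.0441 + 0.0361 + 0.0484 + 0.0049 + 0.0025 = 0.2036
B_IV = 1 / 0.2036 = 4.9116
Σp_IIᵢ² = 0.50² + 0.02² + 0.18² + 0.02² + 0.22² + 0.06² = 0.2500 + 0.0004 + 0.0324 + 0.0004 + 0.0484 + 0.0036 = 0.3352
B_II = 1 / 0.3352 = 2.9833
Σp_Iᵢ² = 0.15² + 0.02² + 0.02² + 0.48² + 0.11² + 0.22² = 0.0225 + 0.0004 + 0.0004 + 0.2304 + 0.0121 + 0.0484 = 0.3142
B_I = 1 / 0.3142 = 3.1827
Ranking by B (broadest → narrowest): morphospecies IV (4.91) > morphospecies III (4.64) > morphospecies I (3.18) > morphospecies II (2.98)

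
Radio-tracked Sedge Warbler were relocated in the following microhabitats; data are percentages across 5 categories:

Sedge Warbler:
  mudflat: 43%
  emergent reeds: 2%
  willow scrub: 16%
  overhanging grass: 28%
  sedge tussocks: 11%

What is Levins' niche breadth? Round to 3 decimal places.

3.318

Convert percentages to proportions (divide by 100).
Σpᵢ² = 0.43² + 0.02² + 0.16² + 0.28² + 0.11² = 0.1849 + 0.0004 + 0.0256 + 0.0784 + 0.0121 = 0.3014
B = 1 / 0.3014 = 3.31785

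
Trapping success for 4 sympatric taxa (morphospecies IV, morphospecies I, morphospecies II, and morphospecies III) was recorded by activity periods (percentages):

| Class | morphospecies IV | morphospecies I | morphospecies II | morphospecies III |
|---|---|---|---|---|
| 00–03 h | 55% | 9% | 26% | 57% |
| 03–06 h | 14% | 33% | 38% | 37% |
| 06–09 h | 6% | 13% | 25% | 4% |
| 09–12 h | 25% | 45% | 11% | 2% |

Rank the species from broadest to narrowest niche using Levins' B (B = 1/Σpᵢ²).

morphospecies II > morphospecies I > morphospecies IV > morphospecies III

Convert percentages to proportions (divide by 100).
Σp_IVᵢ² = 0.55² + 0.14² + 0.06² + 0.25² = 0.3025 + 0.0196 + 0.0036 + 0.0625 = 0.3882
B_IV = 1 / 0.3882 = 2.5760
Σp_Iᵢ² = 0.09² + 0.33² + 0.13² + 0.45² = 0.0081 + 0.1089 + 0.0169 + 0.2025 = 0.3364
B_I = 1 / 0.3364 = 2.9727
Σp_IIᵢ² = 0.26² + 0.38² + 0.25² + 0.11² = 0.0676 + 0.1444 + 0.0625 + 0.0121 = 0.2866
B_II = 1 / 0.2866 = 3.4892
Σp_IIIᵢ² = 0.57² + 0.37² + 0.04² + 0.02² = 0.3249 + 0.1369 + 0.0016 + 0.0004 = 0.4638
B_III = 1 / 0.4638 = 2.1561
Ranking by B (broadest → narrowest): morphospecies II (3.49) > morphospecies I (2.97) > morphospecies IV (2.58) > morphospecies III (2.16)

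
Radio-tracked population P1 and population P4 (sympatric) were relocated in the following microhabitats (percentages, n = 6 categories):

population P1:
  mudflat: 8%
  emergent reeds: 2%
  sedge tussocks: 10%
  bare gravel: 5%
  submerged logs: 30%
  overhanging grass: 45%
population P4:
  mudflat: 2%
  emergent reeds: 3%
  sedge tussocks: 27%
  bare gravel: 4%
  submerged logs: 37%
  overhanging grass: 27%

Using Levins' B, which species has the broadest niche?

Convert percentages to proportions (divide by 100).
Σp_P1ᵢ² = 0.08² + 0.02² + 0.10² + 0.05² + 0.30² + 0.45² = 0.0064 + 0.0004 + 0.0100 + 0.0025 + 0.0900 + 0.2025 = 0.3118
B_P1 = 1 / 0.3118 = 3.2072
Σp_P4ᵢ² = 0.02² + 0.03² + 0.27² + 0.04² + 0.37² + 0.27² = 0.0004 + 0.0009 + 0.0729 + 0.0016 + 0.1369 + 0.0729 = 0.2856
B_P4 = 1 / 0.2856 = 3.5014
Highest B → broadest niche (most generalist): population P4 (B = 3.50).

population P4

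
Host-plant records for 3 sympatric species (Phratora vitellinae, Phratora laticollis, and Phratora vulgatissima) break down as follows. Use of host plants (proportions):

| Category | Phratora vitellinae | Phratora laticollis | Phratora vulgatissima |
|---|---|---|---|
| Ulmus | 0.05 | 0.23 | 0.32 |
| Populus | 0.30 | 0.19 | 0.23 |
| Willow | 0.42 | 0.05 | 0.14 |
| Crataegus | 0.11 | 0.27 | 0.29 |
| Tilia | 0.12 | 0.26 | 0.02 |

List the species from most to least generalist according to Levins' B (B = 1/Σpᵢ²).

Phratora laticollis > Phratora vulgatissima > Phratora vitellinae

Σp_viteᵢ² = 0.05² + 0.30² + 0.42² + 0.11² + 0.12² = 0.0025 + 0.0900 + 0.1764 + 0.0121 + 0.0144 = 0.2954
B_vite = 1 / 0.2954 = 3.3852
Σp_latiᵢ² = 0.23² + 0.19² + 0.05² + 0.27² + 0.26² = 0.0529 + 0.0361 + 0.0025 + 0.0729 + 0.0676 = 0.2320
B_lati = 1 / 0.2320 = 4.3103
Σp_vulgᵢ² = 0.32² + 0.23² + 0.14² + 0.29² + 0.02² = 0.1024 + 0.0529 + 0.0196 + 0.0841 + 0.0004 = 0.2594
B_vulg = 1 / 0.2594 = 3.8551
Ranking by B (broadest → narrowest): Phratora laticollis (4.31) > Phratora vulgatissima (3.86) > Phratora vitellinae (3.39)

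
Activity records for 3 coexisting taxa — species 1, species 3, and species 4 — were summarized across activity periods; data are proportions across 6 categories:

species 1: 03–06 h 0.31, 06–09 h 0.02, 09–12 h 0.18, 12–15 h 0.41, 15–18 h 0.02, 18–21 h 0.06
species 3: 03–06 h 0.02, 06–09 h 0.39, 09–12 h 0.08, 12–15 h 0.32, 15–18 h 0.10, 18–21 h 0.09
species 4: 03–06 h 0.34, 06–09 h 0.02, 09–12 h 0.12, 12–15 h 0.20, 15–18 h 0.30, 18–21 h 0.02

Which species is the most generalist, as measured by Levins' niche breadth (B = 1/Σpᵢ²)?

Σp_1ᵢ² = 0.31² + 0.02² + 0.18² + 0.41² + 0.02² + 0.06² = 0.0961 + 0.0004 + 0.0324 + 0.1681 + 0.0004 + 0.0036 = 0.3010
B_1 = 1 / 0.3010 = 3.3223
Σp_3ᵢ² = 0.02² + 0.39² + 0.08² + 0.32² + 0.10² + 0.09² = 0.0004 + 0.1521 + 0.0064 + 0.1024 + 0.0100 + 0.0081 = 0.2794
B_3 = 1 / 0.2794 = 3.5791
Σp_4ᵢ² = 0.34² + 0.02² + 0.12² + 0.20² + 0.30² + 0.02² = 0.1156 + 0.0004 + 0.0144 + 0.0400 + 0.0900 + 0.0004 = 0.2608
B_4 = 1 / 0.2608 = 3.8344
Highest B → broadest niche (most generalist): species 4 (B = 3.83).

species 4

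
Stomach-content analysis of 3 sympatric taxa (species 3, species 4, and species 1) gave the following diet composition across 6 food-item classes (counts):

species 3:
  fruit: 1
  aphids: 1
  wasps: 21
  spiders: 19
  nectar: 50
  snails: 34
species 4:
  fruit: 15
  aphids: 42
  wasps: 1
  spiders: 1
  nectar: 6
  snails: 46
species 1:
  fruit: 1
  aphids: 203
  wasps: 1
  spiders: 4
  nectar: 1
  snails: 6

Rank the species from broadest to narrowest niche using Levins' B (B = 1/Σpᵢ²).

species 3 > species 4 > species 1

Proportions for species 3 (n=126): 1/126=0.0079, 1/126=0.0079, 21/126=0.1667, 19/126=0.1508, 50/126=0.3968, 34/126=0.2698
Proportions for species 4 (n=111): 15/111=0.1351, 42/111=0.3784, 1/111=0.0090, 1/111=0.0090, 6/111=0.0541, 46/111=0.4144
Proportions for species 1 (n=216): 1/216=0.0046, 203/216=0.9398, 1/216=0.0046, 4/216=0.0185, 1/216=0.0046, 6/216=0.0278
Σp_3ᵢ² = 0.0079² + 0.0079² + 0.1667² + 0.1508² + 0.3968² + 0.2698² = 0.000062 + 0.000062 + 0.027789 + 0.022741 + 0.157450 + 0.072792 = 0.280896
B_3 = 1 / 0.280896 = 3.5600
Σp_4ᵢ² = 0.1351² + 0.3784² + 0.0090² + 0.0090² + 0.0541² + 0.4144² = 0.018252 + 0.143187 + 0.000081 + 0.000081 + 0.002927 + 0.171727 = 0.336255
B_4 = 1 / 0.336255 = 2.9739
Σp_1ᵢ² = 0.0046² + 0.9398² + 0.0046² + 0.0185² + 0.0046² + 0.0278² = 0.000021 + 0.883224 + 0.000021 + 0.000342 + 0.000021 + 0.000773 = 0.884402
B_1 = 1 / 0.884402 = 1.1307
Ranking by B (broadest → narrowest): species 3 (3.56) > species 4 (2.97) > species 1 (1.13)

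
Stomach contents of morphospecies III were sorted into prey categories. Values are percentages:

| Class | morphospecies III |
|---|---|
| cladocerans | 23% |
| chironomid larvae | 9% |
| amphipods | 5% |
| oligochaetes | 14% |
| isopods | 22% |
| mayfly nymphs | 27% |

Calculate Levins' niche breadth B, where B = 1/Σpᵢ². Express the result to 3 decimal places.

Convert percentages to proportions (divide by 100).
Σpᵢ² = 0.23² + 0.09² + 0.05² + 0.14² + 0.22² + 0.27² = 0.0529 + 0.0081 + 0.0025 + 0.0196 + 0.0484 + 0.0729 = 0.2044
B = 1 / 0.2044 = 4.89237

4.892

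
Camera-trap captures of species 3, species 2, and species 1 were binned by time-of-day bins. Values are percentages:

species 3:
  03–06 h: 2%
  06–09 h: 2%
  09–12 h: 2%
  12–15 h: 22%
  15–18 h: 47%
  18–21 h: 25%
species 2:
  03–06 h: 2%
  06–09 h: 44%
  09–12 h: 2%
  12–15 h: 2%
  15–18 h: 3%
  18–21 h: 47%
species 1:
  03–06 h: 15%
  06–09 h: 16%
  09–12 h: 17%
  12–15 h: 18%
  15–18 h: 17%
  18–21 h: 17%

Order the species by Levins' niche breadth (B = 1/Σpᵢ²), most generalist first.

Convert percentages to proportions (divide by 100).
Σp_3ᵢ² = 0.02² + 0.02² + 0.02² + 0.22² + 0.47² + 0.25² = 0.0004 + 0.0004 + 0.0004 + 0.0484 + 0.2209 + 0.0625 = 0.3330
B_3 = 1 / 0.3330 = 3.0030
Σp_2ᵢ² = 0.02² + 0.44² + 0.02² + 0.02² + 0.03² + 0.47² = 0.0004 + 0.1936 + 0.0004 + 0.0004 + 0.0009 + 0.2209 = 0.4166
B_2 = 1 / 0.4166 = 2.4004
Σp_1ᵢ² = 0.15² + 0.16² + 0.17² + 0.18² + 0.17² + 0.17² = 0.0225 + 0.0256 + 0.0289 + 0.0324 + 0.0289 + 0.0289 = 0.1672
B_1 = 1 / 0.1672 = 5.9809
Ranking by B (broadest → narrowest): species 1 (5.98) > species 3 (3.00) > species 2 (2.40)

species 1 > species 3 > species 2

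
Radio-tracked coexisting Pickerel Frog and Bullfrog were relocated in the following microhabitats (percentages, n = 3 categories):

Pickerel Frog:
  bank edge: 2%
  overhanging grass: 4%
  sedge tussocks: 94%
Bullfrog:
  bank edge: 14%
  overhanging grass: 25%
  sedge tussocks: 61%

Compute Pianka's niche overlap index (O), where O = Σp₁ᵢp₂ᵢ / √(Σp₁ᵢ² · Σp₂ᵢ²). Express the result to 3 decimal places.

0.924

Convert percentages to proportions (divide by 100).
Σ p₁ᵢp₂ᵢ = 0.0028 + 0.0100 + 0.5734 = 0.5862
Σp_1ᵢ² = 0.02² + 0.04² + 0.94² = 0.0004 + 0.0016 + 0.8836 = 0.8856
Σp_2ᵢ² = 0.14² + 0.25² + 0.61² = 0.0196 + 0.0625 + 0.3721 = 0.4542
O = 0.5862 / √(0.8856 × 0.4542) = 0.5862 / 0.634224 = 0.92428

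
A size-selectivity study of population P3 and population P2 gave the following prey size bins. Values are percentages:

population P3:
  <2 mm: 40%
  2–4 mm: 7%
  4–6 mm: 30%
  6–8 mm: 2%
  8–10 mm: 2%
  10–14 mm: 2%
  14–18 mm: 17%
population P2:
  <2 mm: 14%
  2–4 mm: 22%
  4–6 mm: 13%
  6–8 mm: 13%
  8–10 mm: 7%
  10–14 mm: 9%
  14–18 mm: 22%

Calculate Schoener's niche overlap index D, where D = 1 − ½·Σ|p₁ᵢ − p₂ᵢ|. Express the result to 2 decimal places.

0.57

Convert percentages to proportions (divide by 100).
Σ|p₁ᵢ − p₂ᵢ| = 0.26 + 0.15 + 0.17 + 0.11 + 0.05 + 0.07 + 0.05 = 0.86
D = 1 − ½ × 0.86 = 1 − 0.430 = 0.5700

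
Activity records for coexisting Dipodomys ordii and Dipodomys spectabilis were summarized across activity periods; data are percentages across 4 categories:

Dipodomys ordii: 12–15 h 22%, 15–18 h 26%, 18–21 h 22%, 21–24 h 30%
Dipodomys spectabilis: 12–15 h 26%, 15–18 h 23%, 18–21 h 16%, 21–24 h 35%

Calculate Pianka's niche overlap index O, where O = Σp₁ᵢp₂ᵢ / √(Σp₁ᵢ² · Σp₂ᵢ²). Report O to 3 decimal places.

Convert percentages to proportions (divide by 100).
Σ p₁ᵢp₂ᵢ = 0.0572 + 0.0598 + 0.0352 + 0.1050 = 0.2572
Σp_1ᵢ² = 0.22² + 0.26² + 0.22² + 0.30² = 0.0484 + 0.0676 + 0.0484 + 0.0900 = 0.2544
Σp_2ᵢ² = 0.26² + 0.23² + 0.16² + 0.35² = 0.0676 + 0.0529 + 0.0256 + 0.1225 = 0.2686
O = 0.2572 / √(0.2544 × 0.2686) = 0.2572 / 0.261404 = 0.98392

0.984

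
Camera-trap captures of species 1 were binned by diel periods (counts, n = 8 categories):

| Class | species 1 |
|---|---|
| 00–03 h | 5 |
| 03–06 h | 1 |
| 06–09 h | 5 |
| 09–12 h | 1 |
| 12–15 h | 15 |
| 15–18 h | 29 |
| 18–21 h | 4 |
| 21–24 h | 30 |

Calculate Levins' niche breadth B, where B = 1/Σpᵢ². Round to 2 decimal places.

Proportions for species 1 (n=90): 5/90=0.0556, 1/90=0.0111, 5/90=0.0556, 1/90=0.0111, 15/90=0.1667, 29/90=0.3222, 4/90=0.0444, 30/90=0.3333
Σpᵢ² = 0.0556² + 0.0111² + 0.0556² + 0.0111² + 0.1667² + 0.3222² + 0.0444² + 0.3333² = 0.003091 + 0.000123 + 0.003091 + 0.000123 + 0.027789 + 0.103813 + 0.001971 + 0.111089 = 0.251090
B = 1 / 0.251090 = 3.9826

3.98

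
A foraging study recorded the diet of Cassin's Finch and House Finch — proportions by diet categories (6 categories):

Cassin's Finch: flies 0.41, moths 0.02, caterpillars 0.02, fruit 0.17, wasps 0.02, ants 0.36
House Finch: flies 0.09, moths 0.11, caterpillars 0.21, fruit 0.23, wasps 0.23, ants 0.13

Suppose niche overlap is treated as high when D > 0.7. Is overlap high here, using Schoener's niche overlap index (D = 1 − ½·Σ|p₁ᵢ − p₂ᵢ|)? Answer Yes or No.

No

Σ|p₁ᵢ − p₂ᵢ| = 0.32 + 0.09 + 0.19 + 0.06 + 0.21 + 0.23 = 1.10
D = 1 − ½ × 1.10 = 1 − 0.550 = 0.4500
D = 0.4500 < 0.7 → No.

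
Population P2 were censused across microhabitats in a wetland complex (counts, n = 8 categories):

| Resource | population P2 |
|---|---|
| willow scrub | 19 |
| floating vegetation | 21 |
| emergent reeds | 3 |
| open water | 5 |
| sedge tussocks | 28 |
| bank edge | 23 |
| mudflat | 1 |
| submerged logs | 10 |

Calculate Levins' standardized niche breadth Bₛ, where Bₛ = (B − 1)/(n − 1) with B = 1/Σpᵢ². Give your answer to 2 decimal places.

0.63

Proportions for population P2 (n=110): 19/110=0.1727, 21/110=0.1909, 3/110=0.0273, 5/110=0.0455, 28/110=0.2545, 23/110=0.2091, 1/110=0.0091, 10/110=0.0909
Σpᵢ² = 0.1727² + 0.1909² + 0.0273² + 0.0455² + 0.2545² + 0.2091² + 0.0091² + 0.0909² = 0.029825 + 0.036443 + 0.000745 + 0.002070 + 0.064770 + 0.043723 + 0.000083 + 0.008263 = 0.185922
B = 1 / 0.185922 = 5.3786
Bₛ = (B − 1)/(n − 1) = (5.3786 − 1)/(8 − 1) = 4.3786/7 = 0.6255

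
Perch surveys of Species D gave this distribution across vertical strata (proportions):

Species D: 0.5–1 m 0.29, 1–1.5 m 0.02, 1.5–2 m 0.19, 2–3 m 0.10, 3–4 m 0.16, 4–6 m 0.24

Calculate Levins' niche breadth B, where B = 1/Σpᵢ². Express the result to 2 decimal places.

4.68

Σpᵢ² = 0.29² + 0.02² + 0.19² + 0.10² + 0.16² + 0.24² = 0.0841 + 0.0004 + 0.0361 + 0.0100 + 0.0256 + 0.0576 = 0.2138
B = 1 / 0.2138 = 4.6773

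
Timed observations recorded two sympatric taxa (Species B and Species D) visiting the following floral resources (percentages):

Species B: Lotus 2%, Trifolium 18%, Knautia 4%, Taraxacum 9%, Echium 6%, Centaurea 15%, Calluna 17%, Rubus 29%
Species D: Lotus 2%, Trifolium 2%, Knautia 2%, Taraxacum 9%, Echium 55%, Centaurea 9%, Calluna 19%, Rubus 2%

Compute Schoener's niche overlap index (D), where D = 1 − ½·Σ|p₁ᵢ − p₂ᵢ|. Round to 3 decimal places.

Convert percentages to proportions (divide by 100).
Σ|p₁ᵢ − p₂ᵢ| = 0.00 + 0.16 + 0.02 + 0.00 + 0.49 + 0.06 + 0.02 + 0.27 = 1.02
D = 1 − ½ × 1.02 = 1 − 0.510 = 0.49000

0.490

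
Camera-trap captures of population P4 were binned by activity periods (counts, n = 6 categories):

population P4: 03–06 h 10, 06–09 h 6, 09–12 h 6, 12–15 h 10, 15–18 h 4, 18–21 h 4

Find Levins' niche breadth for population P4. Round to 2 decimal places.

5.26

Proportions for population P4 (n=40): 10/40=0.2500, 6/40=0.1500, 6/40=0.1500, 10/40=0.2500, 4/40=0.1000, 4/40=0.1000
Σpᵢ² = 0.2500² + 0.1500² + 0.1500² + 0.2500² + 0.1000² + 0.1000² = 0.062500 + 0.022500 + 0.022500 + 0.062500 + 0.010000 + 0.010000 = 0.190000
B = 1 / 0.190000 = 5.2632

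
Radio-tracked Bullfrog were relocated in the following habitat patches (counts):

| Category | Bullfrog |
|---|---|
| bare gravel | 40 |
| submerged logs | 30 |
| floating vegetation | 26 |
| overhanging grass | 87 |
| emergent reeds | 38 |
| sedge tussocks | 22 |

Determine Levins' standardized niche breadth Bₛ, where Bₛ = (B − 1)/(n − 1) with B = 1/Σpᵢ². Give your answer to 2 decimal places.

Proportions for Bullfrog (n=243): 40/243=0.1646, 30/243=0.1235, 26/243=0.1070, 87/243=0.3580, 38/243=0.1564, 22/243=0.0905
Σpᵢ² = 0.1646² + 0.1235² + 0.1070² + 0.3580² + 0.1564² + 0.0905² = 0.027093 + 0.015252 + 0.011449 + 0.128164 + 0.024461 + 0.008190 = 0.214609
B = 1 / 0.214609 = 4.6596
Bₛ = (B − 1)/(n − 1) = (4.6596 − 1)/(6 − 1) = 3.6596/5 = 0.7319

0.73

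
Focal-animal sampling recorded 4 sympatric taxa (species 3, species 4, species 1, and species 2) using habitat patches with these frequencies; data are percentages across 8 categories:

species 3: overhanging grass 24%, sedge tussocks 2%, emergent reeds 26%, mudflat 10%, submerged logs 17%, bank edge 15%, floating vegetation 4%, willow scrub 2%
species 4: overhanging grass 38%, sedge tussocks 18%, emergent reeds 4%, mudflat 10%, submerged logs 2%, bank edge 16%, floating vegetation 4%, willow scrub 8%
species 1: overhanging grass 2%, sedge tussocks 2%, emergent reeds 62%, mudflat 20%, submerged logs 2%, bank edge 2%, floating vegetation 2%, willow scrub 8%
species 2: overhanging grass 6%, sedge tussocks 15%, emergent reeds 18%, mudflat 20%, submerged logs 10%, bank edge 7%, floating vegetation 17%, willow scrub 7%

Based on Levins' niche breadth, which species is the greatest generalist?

species 2

Convert percentages to proportions (divide by 100).
Σp_3ᵢ² = 0.24² + 0.02² + 0.26² + 0.10² + 0.17² + 0.15² + 0.04² + 0.02² = 0.0576 + 0.0004 + 0.0676 + 0.0100 + 0.0289 + 0.0225 + 0.0016 + 0.0004 = 0.1890
B_3 = 1 / 0.1890 = 5.2910
Σp_4ᵢ² = 0.38² + 0.18² + 0.04² + 0.10² + 0.02² + 0.16² + 0.04² + 0.08² = 0.1444 + 0.0324 + 0.0016 + 0.0100 + 0.0004 + 0.0256 + 0.0016 + 0.0064 = 0.2224
B_4 = 1 / 0.2224 = 4.4964
Σp_1ᵢ² = 0.02² + 0.02² + 0.62² + 0.20² + 0.02² + 0.02² + 0.02² + 0.08² = 0.0004 + 0.0004 + 0.3844 + 0.0400 + 0.0004 + 0.0004 + 0.0004 + 0.0064 = 0.4328
B_1 = 1 / 0.4328 = 2.3105
Σp_2ᵢ² = 0.06² + 0.15² + 0.18² + 0.20² + 0.10² + 0.07² + 0.17² + 0.07² = 0.0036 + 0.0225 + 0.0324 + 0.0400 + 0.0100 + 0.0049 + 0.0289 + 0.0049 = 0.1472
B_2 = 1 / 0.1472 = 6.7935
Highest B → broadest niche (most generalist): species 2 (B = 6.79).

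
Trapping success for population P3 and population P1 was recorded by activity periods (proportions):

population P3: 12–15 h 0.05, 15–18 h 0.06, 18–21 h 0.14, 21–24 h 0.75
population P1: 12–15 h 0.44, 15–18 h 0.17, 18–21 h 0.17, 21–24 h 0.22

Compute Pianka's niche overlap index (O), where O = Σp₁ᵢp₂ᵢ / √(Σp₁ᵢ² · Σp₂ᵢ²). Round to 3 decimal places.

Σ p₁ᵢp₂ᵢ = 0.0220 + 0.0102 + 0.0238 + 0.1650 = 0.2210
Σp_1ᵢ² = 0.05² + 0.06² + 0.14² + 0.75² = 0.0025 + 0.0036 + 0.0196 + 0.5625 = 0.5882
Σp_2ᵢ² = 0.44² + 0.17² + 0.17² + 0.22² = 0.1936 + 0.0289 + 0.0289 + 0.0484 = 0.2998
O = 0.2210 / √(0.5882 × 0.2998) = 0.2210 / 0.419931 = 0.52628

0.526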